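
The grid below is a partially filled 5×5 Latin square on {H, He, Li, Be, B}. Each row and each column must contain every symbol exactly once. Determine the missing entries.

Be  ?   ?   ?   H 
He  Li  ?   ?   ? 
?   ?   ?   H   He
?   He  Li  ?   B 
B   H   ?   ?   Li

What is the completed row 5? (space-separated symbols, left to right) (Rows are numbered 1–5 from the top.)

B H Be He Li

At row 1, column 2: row 1 has {H,Be}; column 2 has {H,He,Li}; that leaves B.
At row 1, column 3: row 1 has {H,Be,B}; column 3 has {Li}; that leaves He.
At row 1, column 4: row 1 has {H,He,Be,B}; column 4 has {H}; that leaves Li.
At row 2, column 5: row 2 has {He,Li}; column 5 has {H,He,Li,B}; that leaves Be.
At row 3, column 1: row 3 has {H,He}; column 1 has {He,Be,B}; that leaves Li.
At row 3, column 2: row 3 has {H,He,Li}; column 2 has {H,He,Li,B}; that leaves Be.
At row 3, column 3: row 3 has {H,He,Li,Be}; column 3 has {He,Li}; that leaves B.
At row 4, column 1: row 4 has {He,Li,B}; column 1 has {He,Li,Be,B}; that leaves H.
At row 4, column 4: row 4 has {H,He,Li,B}; column 4 has {H,Li}; that leaves Be.
At row 5, column 3: row 5 has {H,Li,B}; column 3 has {He,Li,B}; that leaves Be.
At row 5, column 4: row 5 has {H,Li,Be,B}; column 4 has {H,Li,Be}; that leaves He.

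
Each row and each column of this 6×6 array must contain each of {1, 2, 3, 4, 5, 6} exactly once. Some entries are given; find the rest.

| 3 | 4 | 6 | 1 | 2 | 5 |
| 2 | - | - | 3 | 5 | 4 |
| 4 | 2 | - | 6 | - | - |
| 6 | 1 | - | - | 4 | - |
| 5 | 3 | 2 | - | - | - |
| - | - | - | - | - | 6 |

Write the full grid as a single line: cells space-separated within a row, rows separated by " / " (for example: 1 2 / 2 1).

3 4 6 1 2 5 / 2 6 1 3 5 4 / 4 2 5 6 1 3 / 6 1 3 5 4 2 / 5 3 2 4 6 1 / 1 5 4 2 3 6

row 2 has {2,3,4,5}; column 2 has {1,2,3,4} — only 6 is left for (r2,c2).
row 2 has {2,3,4,5,6}; column 3 has {2,6} — only 1 is left for (r2,c3).
row 5 has {2,3,5}; column 4 has {1,3,6} — only 4 is left for (r5,c4).
row 5 has {2,3,4,5}; column 6 has {4,5,6} — only 1 is left for (r5,c6).
row 6 has {6}; column 1 has {2,3,4,5,6} — only 1 is left for (r6,c1).
row 6 has {1,6}; column 2 has {1,2,3,4,6} — only 5 is left for (r6,c2).
row 6 has {1,5,6}; column 4 has {1,3,4,6} — only 2 is left for (r6,c4).
row 6 has {1,2,5,6}; column 5 has {2,4,5} — only 3 is left for (r6,c5).
row 3 has {2,4,6}; column 5 has {2,3,4,5} — only 1 is left for (r3,c5).
row 3 has {1,2,4,6}; column 6 has {1,4,5,6} — only 3 is left for (r3,c6).
row 4 has {1,4,6}; column 4 has {1,2,3,4,6} — only 5 is left for (r4,c4).
row 4 has {1,4,5,6}; column 6 has {1,3,4,5,6} — only 2 is left for (r4,c6).
row 5 has {1,2,3,4,5}; column 5 has {1,2,3,4,5} — only 6 is left for (r5,c5).
row 6 has {1,2,3,5,6}; column 3 has {1,2,6} — only 4 is left for (r6,c3).
row 3 has {1,2,3,4,6}; column 3 has {1,2,4,6} — only 5 is left for (r3,c3).
row 4 has {1,2,4,5,6}; column 3 has {1,2,4,5,6} — only 3 is left for (r4,c3).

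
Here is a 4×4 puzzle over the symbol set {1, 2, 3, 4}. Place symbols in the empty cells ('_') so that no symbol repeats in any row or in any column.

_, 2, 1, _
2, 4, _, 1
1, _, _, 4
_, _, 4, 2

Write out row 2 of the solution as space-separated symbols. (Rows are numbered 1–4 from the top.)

2 4 3 1

(r1,c4) = 3
(r2,c3) = 3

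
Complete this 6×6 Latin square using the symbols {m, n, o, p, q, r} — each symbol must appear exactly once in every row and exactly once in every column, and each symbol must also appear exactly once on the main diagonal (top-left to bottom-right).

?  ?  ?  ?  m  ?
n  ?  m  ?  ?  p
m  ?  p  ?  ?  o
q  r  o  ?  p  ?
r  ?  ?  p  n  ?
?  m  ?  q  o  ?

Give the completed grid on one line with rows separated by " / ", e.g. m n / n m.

(r1,c1) = o
(r2,c2) = q
(r2,c5) = r
(r3,c2) = n
(r3,c4) = r
(r3,c5) = q
(r4,c4) = m
(r4,c6) = n
(r5,c2) = o
(r5,c3) = q
(r5,c6) = m
(r6,c1) = p
(r6,c6) = r
(r1,c2) = p
(r1,c4) = n
(r1,c6) = q
(r2,c4) = o
(r6,c3) = n
(r1,c3) = r

o p r n m q / n q m o r p / m n p r q o / q r o m p n / r o q p n m / p m n q o r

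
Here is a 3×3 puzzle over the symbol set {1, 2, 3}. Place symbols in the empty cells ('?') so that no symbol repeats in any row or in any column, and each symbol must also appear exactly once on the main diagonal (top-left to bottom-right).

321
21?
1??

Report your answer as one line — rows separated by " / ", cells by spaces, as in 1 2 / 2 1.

3 2 1 / 2 1 3 / 1 3 2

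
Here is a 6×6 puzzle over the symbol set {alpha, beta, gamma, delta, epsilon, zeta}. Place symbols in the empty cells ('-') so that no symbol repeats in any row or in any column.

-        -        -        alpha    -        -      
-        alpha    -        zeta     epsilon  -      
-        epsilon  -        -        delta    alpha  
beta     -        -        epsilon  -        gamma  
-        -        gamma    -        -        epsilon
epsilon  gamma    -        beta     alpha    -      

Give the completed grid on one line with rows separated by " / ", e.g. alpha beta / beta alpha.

delta beta epsilon alpha gamma zeta / gamma alpha delta zeta epsilon beta / zeta epsilon beta gamma delta alpha / beta delta alpha epsilon zeta gamma / alpha zeta gamma delta beta epsilon / epsilon gamma zeta beta alpha delta

(r3,c4): row 3 has {alpha,delta,epsilon}; column 4 has {alpha,beta,epsilon,zeta}, so it must be gamma.
(r4,c5): row 4 has {beta,gamma,epsilon}; column 5 has {alpha,delta,epsilon}, so it must be zeta.
(r5,c4): row 5 has {gamma,epsilon}; column 4 has {alpha,beta,gamma,epsilon,zeta}, so it must be delta.
(r5,c5): row 5 has {gamma,delta,epsilon}; column 5 has {alpha,delta,epsilon,zeta}, so it must be beta.
(r1,c5): row 1 has {alpha}; column 5 has {alpha,beta,delta,epsilon,zeta}, so it must be gamma.
(r3,c1): row 3 has {alpha,gamma,delta,epsilon}; column 1 has {beta,epsilon}, so it must be zeta.
(r3,c3): row 3 has {alpha,gamma,delta,epsilon,zeta}; column 3 has {gamma}, so it must be beta.
(r4,c2): row 4 has {beta,gamma,epsilon,zeta}; column 2 has {alpha,gamma,epsilon}, so it must be delta.
(r4,c3): row 4 has {beta,gamma,delta,epsilon,zeta}; column 3 has {beta,gamma}, so it must be alpha.
(r5,c1): row 5 has {beta,gamma,delta,epsilon}; column 1 has {beta,epsilon,zeta}, so it must be alpha.
(r5,c2): row 5 has {alpha,beta,gamma,delta,epsilon}; column 2 has {alpha,gamma,delta,epsilon}, so it must be zeta.
(r1,c1): row 1 has {alpha,gamma}; column 1 has {alpha,beta,epsilon,zeta}, so it must be delta.
(r1,c2): row 1 has {alpha,gamma,delta}; column 2 has {alpha,gamma,delta,epsilon,zeta}, so it must be beta.
(r1,c6): row 1 has {alpha,beta,gamma,delta}; column 6 has {alpha,gamma,epsilon}, so it must be zeta.
(r2,c1): row 2 has {alpha,epsilon,zeta}; column 1 has {alpha,beta,delta,epsilon,zeta}, so it must be gamma.
(r2,c3): row 2 has {alpha,gamma,epsilon,zeta}; column 3 has {alpha,beta,gamma}, so it must be delta.
(r2,c6): row 2 has {alpha,gamma,delta,epsilon,zeta}; column 6 has {alpha,gamma,epsilon,zeta}, so it must be beta.
(r6,c3): row 6 has {alpha,beta,gamma,epsilon}; column 3 has {alpha,beta,gamma,delta}, so it must be zeta.
(r6,c6): row 6 has {alpha,beta,gamma,epsilon,zeta}; column 6 has {alpha,beta,gamma,epsilon,zeta}, so it must be delta.
(r1,c3): row 1 has {alpha,beta,gamma,delta,zeta}; column 3 has {alpha,beta,gamma,delta,zeta}, so it must be epsilon.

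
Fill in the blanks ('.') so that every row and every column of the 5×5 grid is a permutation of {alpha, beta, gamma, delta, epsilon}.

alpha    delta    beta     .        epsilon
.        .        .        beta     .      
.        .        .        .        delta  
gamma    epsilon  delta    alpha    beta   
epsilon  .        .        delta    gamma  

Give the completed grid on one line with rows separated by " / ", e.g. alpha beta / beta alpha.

(r1,c4): row 1 has {alpha,beta,delta,epsilon}; column 4 has {alpha,beta,delta}, so it must be gamma.
(r2,c1): row 2 has {beta}; column 1 has {alpha,gamma,epsilon}, so it must be delta.
(r2,c5): row 2 has {beta,delta}; column 5 has {beta,gamma,delta,epsilon}, so it must be alpha.
(r3,c1): row 3 has {delta}; column 1 has {alpha,gamma,delta,epsilon}, so it must be beta.
(r3,c4): row 3 has {beta,delta}; column 4 has {alpha,beta,gamma,delta}, so it must be epsilon.
(r5,c3): row 5 has {gamma,delta,epsilon}; column 3 has {beta,delta}, so it must be alpha.
(r2,c2): row 2 has {alpha,beta,delta}; column 2 has {delta,epsilon}, so it must be gamma.
(r2,c3): row 2 has {alpha,beta,gamma,delta}; column 3 has {alpha,beta,delta}, so it must be epsilon.
(r3,c2): row 3 has {beta,delta,epsilon}; column 2 has {gamma,delta,epsilon}, so it must be alpha.
(r3,c3): row 3 has {alpha,beta,delta,epsilon}; column 3 has {alpha,beta,delta,epsilon}, so it must be gamma.
(r5,c2): row 5 has {alpha,gamma,delta,epsilon}; column 2 has {alpha,gamma,delta,epsilon}, so it must be beta.

alpha delta beta gamma epsilon / delta gamma epsilon beta alpha / beta alpha gamma epsilon delta / gamma epsilon delta alpha beta / epsilon beta alpha delta gamma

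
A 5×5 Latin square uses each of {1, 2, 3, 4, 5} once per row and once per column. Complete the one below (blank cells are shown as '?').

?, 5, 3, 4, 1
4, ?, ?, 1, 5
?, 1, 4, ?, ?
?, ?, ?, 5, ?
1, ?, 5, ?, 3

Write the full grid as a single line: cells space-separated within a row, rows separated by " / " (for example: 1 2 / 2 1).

2 5 3 4 1 / 4 3 2 1 5 / 5 1 4 3 2 / 3 2 1 5 4 / 1 4 5 2 3

(r1,c1) = 2
(r2,c3) = 2
(r3,c5) = 2
(r4,c1) = 3
(r4,c3) = 1
(r4,c5) = 4
(r5,c4) = 2
(r2,c2) = 3
(r3,c1) = 5
(r3,c4) = 3
(r4,c2) = 2
(r5,c2) = 4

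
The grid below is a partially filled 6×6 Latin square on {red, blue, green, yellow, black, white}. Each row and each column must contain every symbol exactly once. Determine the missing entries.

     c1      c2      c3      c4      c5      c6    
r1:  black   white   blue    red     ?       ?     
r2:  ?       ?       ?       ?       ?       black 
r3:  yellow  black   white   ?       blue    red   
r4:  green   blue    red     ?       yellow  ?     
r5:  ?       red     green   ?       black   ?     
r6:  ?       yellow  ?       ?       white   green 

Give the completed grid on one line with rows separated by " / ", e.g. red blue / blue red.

black white blue red green yellow / blue green yellow white red black / yellow black white green blue red / green blue red black yellow white / white red green yellow black blue / red yellow black blue white green

At row 1, column 5: row 1 has {red,blue,black,white}; column 5 has {blue,yellow,black,white}; that leaves green.
At row 1, column 6: row 1 has {red,blue,green,black,white}; column 6 has {red,green,black}; that leaves yellow.
At row 2, column 2: row 2 has {black}; column 2 has {red,blue,yellow,black,white}; that leaves green.
At row 2, column 3: row 2 has {green,black}; column 3 has {red,blue,green,white}; that leaves yellow.
At row 2, column 5: row 2 has {green,yellow,black}; column 5 has {blue,green,yellow,black,white}; that leaves red.
At row 3, column 4: row 3 has {red,blue,yellow,black,white}; column 4 has {red}; that leaves green.
At row 4, column 6: row 4 has {red,blue,green,yellow}; column 6 has {red,green,yellow,black}; that leaves white.
At row 5, column 6: row 5 has {red,green,black}; column 6 has {red,green,yellow,black,white}; that leaves blue.
At row 6, column 3: row 6 has {green,yellow,white}; column 3 has {red,blue,green,yellow,white}; that leaves black.
At row 6, column 4: row 6 has {green,yellow,black,white}; column 4 has {red,green}; that leaves blue.
At row 2, column 4: row 2 has {red,green,yellow,black}; column 4 has {red,blue,green}; that leaves white.
At row 4, column 4: row 4 has {red,blue,green,yellow,white}; column 4 has {red,blue,green,white}; that leaves black.
At row 5, column 1: row 5 has {red,blue,green,black}; column 1 has {green,yellow,black}; that leaves white.
At row 5, column 4: row 5 has {red,blue,green,black,white}; column 4 has {red,blue,green,black,white}; that leaves yellow.
At row 6, column 1: row 6 has {blue,green,yellow,black,white}; column 1 has {green,yellow,black,white}; that leaves red.
At row 2, column 1: row 2 has {red,green,yellow,black,white}; column 1 has {red,green,yellow,black,white}; that leaves blue.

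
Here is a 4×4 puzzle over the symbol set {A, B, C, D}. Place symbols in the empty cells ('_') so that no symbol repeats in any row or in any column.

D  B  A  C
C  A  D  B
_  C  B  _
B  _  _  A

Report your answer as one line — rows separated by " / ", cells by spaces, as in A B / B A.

row 3 has {B,C}; column 1 has {B,C,D} — only A is left for (r3,c1).
row 3 has {A,B,C}; column 4 has {A,B,C} — only D is left for (r3,c4).
row 4 has {A,B}; column 2 has {A,B,C} — only D is left for (r4,c2).
row 4 has {A,B,D}; column 3 has {A,B,D} — only C is left for (r4,c3).

D B A C / C A D B / A C B D / B D C A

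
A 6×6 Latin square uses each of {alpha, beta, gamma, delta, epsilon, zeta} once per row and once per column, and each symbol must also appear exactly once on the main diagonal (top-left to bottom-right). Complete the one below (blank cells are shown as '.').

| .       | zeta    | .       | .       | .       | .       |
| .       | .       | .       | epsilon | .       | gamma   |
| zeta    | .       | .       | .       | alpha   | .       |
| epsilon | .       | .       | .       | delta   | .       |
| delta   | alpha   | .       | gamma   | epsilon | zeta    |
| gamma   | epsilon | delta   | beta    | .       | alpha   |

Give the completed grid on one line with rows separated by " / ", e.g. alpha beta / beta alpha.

beta zeta epsilon alpha gamma delta / alpha delta zeta epsilon beta gamma / zeta beta gamma delta alpha epsilon / epsilon gamma alpha zeta delta beta / delta alpha beta gamma epsilon zeta / gamma epsilon delta beta zeta alpha

Cell (r1,c1): row 1 has {zeta}; column 1 has {gamma,delta,epsilon,zeta}; the diagonal has {alpha,epsilon} → beta.
Cell (r1,c5): row 1 has {beta,zeta}; column 5 has {alpha,delta,epsilon} → gamma.
Cell (r2,c1): row 2 has {gamma,epsilon}; column 1 has {beta,gamma,delta,epsilon,zeta} → alpha.
Cell (r2,c2): row 2 has {alpha,gamma,epsilon}; column 2 has {alpha,epsilon,zeta}; the diagonal has {alpha,beta,epsilon} → delta.
Cell (r3,c3): row 3 has {alpha,zeta}; column 3 has {delta}; the diagonal has {alpha,beta,delta,epsilon} → gamma.
Cell (r3,c4): row 3 has {alpha,gamma,zeta}; column 4 has {beta,gamma,epsilon} → delta.
Cell (r4,c4): row 4 has {delta,epsilon}; column 4 has {beta,gamma,delta,epsilon}; the diagonal has {alpha,beta,gamma,delta,epsilon} → zeta.
Cell (r4,c6): row 4 has {delta,epsilon,zeta}; column 6 has {alpha,gamma,zeta} → beta.
Cell (r5,c3): row 5 has {alpha,gamma,delta,epsilon,zeta}; column 3 has {gamma,delta} → beta.
Cell (r6,c5): row 6 has {alpha,beta,gamma,delta,epsilon}; column 5 has {alpha,gamma,delta,epsilon} → zeta.
Cell (r1,c4): row 1 has {beta,gamma,zeta}; column 4 has {beta,gamma,delta,epsilon,zeta} → alpha.
Cell (r2,c3): row 2 has {alpha,gamma,delta,epsilon}; column 3 has {beta,gamma,delta} → zeta.
Cell (r2,c5): row 2 has {alpha,gamma,delta,epsilon,zeta}; column 5 has {alpha,gamma,delta,epsilon,zeta} → beta.
Cell (r3,c2): row 3 has {alpha,gamma,delta,zeta}; column 2 has {alpha,delta,epsilon,zeta} → beta.
Cell (r3,c6): row 3 has {alpha,beta,gamma,delta,zeta}; column 6 has {alpha,beta,gamma,zeta} → epsilon.
Cell (r4,c2): row 4 has {beta,delta,epsilon,zeta}; column 2 has {alpha,beta,delta,epsilon,zeta} → gamma.
Cell (r4,c3): row 4 has {beta,gamma,delta,epsilon,zeta}; column 3 has {beta,gamma,delta,zeta} → alpha.
Cell (r1,c3): row 1 has {alpha,beta,gamma,zeta}; column 3 has {alpha,beta,gamma,delta,zeta} → epsilon.
Cell (r1,c6): row 1 has {alpha,beta,gamma,epsilon,zeta}; column 6 has {alpha,beta,gamma,epsilon,zeta} → delta.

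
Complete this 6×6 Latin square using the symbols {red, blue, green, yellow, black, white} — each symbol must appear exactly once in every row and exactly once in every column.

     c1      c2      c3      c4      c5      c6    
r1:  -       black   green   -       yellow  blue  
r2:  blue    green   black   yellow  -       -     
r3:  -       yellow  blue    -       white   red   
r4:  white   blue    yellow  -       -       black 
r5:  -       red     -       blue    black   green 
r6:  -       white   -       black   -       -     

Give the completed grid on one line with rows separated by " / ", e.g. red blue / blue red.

(r1,c1) = red
(r1,c4) = white
(r2,c5) = red
(r2,c6) = white
(r3,c4) = green
(r4,c4) = red
(r4,c5) = green
(r5,c1) = yellow
(r5,c3) = white
(r6,c1) = green
(r6,c3) = red
(r6,c5) = blue
(r6,c6) = yellow
(r3,c1) = black

red black green white yellow blue / blue green black yellow red white / black yellow blue green white red / white blue yellow red green black / yellow red white blue black green / green white red black blue yellow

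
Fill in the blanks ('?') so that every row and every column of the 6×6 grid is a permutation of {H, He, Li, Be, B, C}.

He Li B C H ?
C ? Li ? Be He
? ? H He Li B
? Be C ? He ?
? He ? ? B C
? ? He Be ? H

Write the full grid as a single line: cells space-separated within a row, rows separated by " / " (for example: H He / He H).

He Li B C H Be / C H Li B Be He / Be C H He Li B / B Be C H He Li / H He Be Li B C / Li B He Be C H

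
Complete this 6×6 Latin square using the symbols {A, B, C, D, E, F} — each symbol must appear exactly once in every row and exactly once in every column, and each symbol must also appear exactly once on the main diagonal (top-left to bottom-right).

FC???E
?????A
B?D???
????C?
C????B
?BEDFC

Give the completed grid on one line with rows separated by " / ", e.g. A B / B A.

F C B A D E / D E C F B A / B A D C E F / E F A B C D / C D F E A B / A B E D F C

At row 2, column 2: row 2 has {A}; column 2 has {B,C}; the diagonal has {C,D,F}; that leaves E.
At row 3, column 6: row 3 has {B,D}; column 6 has {A,B,C,E}; that leaves F.
At row 4, column 6: row 4 has {C}; column 6 has {A,B,C,E,F}; that leaves D.
At row 5, column 5: row 5 has {B,C}; column 5 has {C,F}; the diagonal has {C,D,E,F}; that leaves A.
At row 6, column 1: row 6 has {B,C,D,E,F}; column 1 has {B,C,F}; that leaves A.
At row 2, column 1: row 2 has {A,E}; column 1 has {A,B,C,F}; that leaves D.
At row 2, column 5: row 2 has {A,D,E}; column 5 has {A,C,F}; that leaves B.
At row 3, column 2: row 3 has {B,D,F}; column 2 has {B,C,E}; that leaves A.
At row 3, column 5: row 3 has {A,B,D,F}; column 5 has {A,B,C,F}; that leaves E.
At row 4, column 1: row 4 has {C,D}; column 1 has {A,B,C,D,F}; that leaves E.
At row 4, column 2: row 4 has {C,D,E}; column 2 has {A,B,C,E}; that leaves F.
At row 4, column 4: row 4 has {C,D,E,F}; column 4 has {D}; the diagonal has {A,C,D,E,F}; that leaves B.
At row 5, column 2: row 5 has {A,B,C}; column 2 has {A,B,C,E,F}; that leaves D.
At row 5, column 3: row 5 has {A,B,C,D}; column 3 has {D,E}; that leaves F.
At row 5, column 4: row 5 has {A,B,C,D,F}; column 4 has {B,D}; that leaves E.
At row 1, column 4: row 1 has {C,E,F}; column 4 has {B,D,E}; that leaves A.
At row 1, column 5: row 1 has {A,C,E,F}; column 5 has {A,B,C,E,F}; that leaves D.
At row 2, column 3: row 2 has {A,B,D,E}; column 3 has {D,E,F}; that leaves C.
At row 2, column 4: row 2 has {A,B,C,D,E}; column 4 has {A,B,D,E}; that leaves F.
At row 3, column 4: row 3 has {A,B,D,E,F}; column 4 has {A,B,D,E,F}; that leaves C.
At row 4, column 3: row 4 has {B,C,D,E,F}; column 3 has {C,D,E,F}; that leaves A.
At row 1, column 3: row 1 has {A,C,D,E,F}; column 3 has {A,C,D,E,F}; that leaves B.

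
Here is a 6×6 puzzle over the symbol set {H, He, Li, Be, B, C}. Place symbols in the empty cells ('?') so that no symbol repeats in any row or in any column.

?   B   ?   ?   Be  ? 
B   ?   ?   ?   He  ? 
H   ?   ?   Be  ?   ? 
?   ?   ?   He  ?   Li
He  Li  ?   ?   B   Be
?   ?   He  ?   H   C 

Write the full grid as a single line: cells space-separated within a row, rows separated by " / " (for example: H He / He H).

C B Li H Be He / B C Be Li He H / H He C Be Li B / Be H B He C Li / He Li H C B Be / Li Be He B H C

At row 2, column 6: row 2 has {He,B}; column 6 has {Li,Be,C}; that leaves H.
At row 4, column 5: row 4 has {He,Li}; column 5 has {H,He,Be,B}; that leaves C.
At row 6, column 2: row 6 has {H,He,C}; column 2 has {Li,B}; that leaves Be.
At row 1, column 6: row 1 has {Be,B}; column 6 has {H,Li,Be,C}; that leaves He.
At row 2, column 2: row 2 has {H,He,B}; column 2 has {Li,Be,B}; that leaves C.
At row 2, column 4: row 2 has {H,He,B,C}; column 4 has {He,Be}; that leaves Li.
At row 3, column 2: row 3 has {H,Be}; column 2 has {Li,Be,B,C}; that leaves He.
At row 3, column 5: row 3 has {H,He,Be}; column 5 has {H,He,Be,B,C}; that leaves Li.
At row 3, column 6: row 3 has {H,He,Li,Be}; column 6 has {H,He,Li,Be,C}; that leaves B.
At row 4, column 1: row 4 has {He,Li,C}; column 1 has {H,He,B}; that leaves Be.
At row 4, column 2: row 4 has {He,Li,Be,C}; column 2 has {He,Li,Be,B,C}; that leaves H.
At row 4, column 3: row 4 has {H,He,Li,Be,C}; column 3 has {He}; that leaves B.
At row 6, column 1: row 6 has {H,He,Be,C}; column 1 has {H,He,Be,B}; that leaves Li.
At row 6, column 4: row 6 has {H,He,Li,Be,C}; column 4 has {He,Li,Be}; that leaves B.
At row 1, column 1: row 1 has {He,Be,B}; column 1 has {H,He,Li,Be,B}; that leaves C.
At row 1, column 4: row 1 has {He,Be,B,C}; column 4 has {He,Li,Be,B}; that leaves H.
At row 2, column 3: row 2 has {H,He,Li,B,C}; column 3 has {He,B}; that leaves Be.
At row 3, column 3: row 3 has {H,He,Li,Be,B}; column 3 has {He,Be,B}; that leaves C.
At row 5, column 3: row 5 has {He,Li,Be,B}; column 3 has {He,Be,B,C}; that leaves H.
At row 5, column 4: row 5 has {H,He,Li,Be,B}; column 4 has {H,He,Li,Be,B}; that leaves C.
At row 1, column 3: row 1 has {H,He,Be,B,C}; column 3 has {H,He,Be,B,C}; that leaves Li.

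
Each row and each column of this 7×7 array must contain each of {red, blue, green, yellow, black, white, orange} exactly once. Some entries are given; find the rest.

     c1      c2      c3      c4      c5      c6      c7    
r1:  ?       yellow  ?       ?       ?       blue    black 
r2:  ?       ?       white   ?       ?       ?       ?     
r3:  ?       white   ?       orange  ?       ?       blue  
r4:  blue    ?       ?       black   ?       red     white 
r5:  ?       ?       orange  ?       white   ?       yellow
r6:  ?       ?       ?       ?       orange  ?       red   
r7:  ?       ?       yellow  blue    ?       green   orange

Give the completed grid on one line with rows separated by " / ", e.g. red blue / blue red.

row 2 has {white}; column 7 has {red,blue,yellow,black,white,orange} — only green is left for (r2,c7).
row 4 has {red,blue,black,white}; column 3 has {yellow,white,orange} — only green is left for (r4,c3).
row 4 has {red,blue,green,black,white}; column 5 has {white,orange} — only yellow is left for (r4,c5).
row 5 has {yellow,white,orange}; column 6 has {red,blue,green} — only black is left for (r5,c6).
row 1 has {blue,yellow,black}; column 3 has {green,yellow,white,orange} — only red is left for (r1,c3).
row 1 has {red,blue,yellow,black}; column 5 has {yellow,white,orange} — only green is left for (r1,c5).
row 3 has {blue,white,orange}; column 3 has {red,green,yellow,white,orange} — only black is left for (r3,c3).
row 3 has {blue,black,white,orange}; column 5 has {green,yellow,white,orange} — only red is left for (r3,c5).
row 3 has {red,blue,black,white,orange}; column 6 has {red,blue,green,black} — only yellow is left for (r3,c6).
row 4 has {red,blue,green,yellow,black,white}; column 2 has {yellow,white} — only orange is left for (r4,c2).
row 6 has {red,orange}; column 3 has {red,green,yellow,black,white,orange} — only blue is left for (r6,c3).
row 6 has {red,blue,orange}; column 6 has {red,blue,green,yellow,black} — only white is left for (r6,c6).
row 7 has {blue,green,yellow,orange}; column 5 has {red,green,yellow,white,orange} — only black is left for (r7,c5).
row 1 has {red,blue,green,yellow,black}; column 4 has {blue,black,orange} — only white is left for (r1,c4).
row 2 has {green,white}; column 5 has {red,green,yellow,black,white,orange} — only blue is left for (r2,c5).
row 2 has {blue,green,white}; column 6 has {red,blue,green,yellow,black,white} — only orange is left for (r2,c6).
row 3 has {red,blue,yellow,black,white,orange}; column 1 has {blue} — only green is left for (r3,c1).
row 5 has {yellow,black,white,orange}; column 1 has {blue,green} — only red is left for (r5,c1).
row 5 has {red,yellow,black,white,orange}; column 4 has {blue,black,white,orange} — only green is left for (r5,c4).
row 6 has {red,blue,white,orange}; column 4 has {blue,green,black,white,orange} — only yellow is left for (r6,c4).
row 7 has {blue,green,yellow,black,orange}; column 1 has {red,blue,green} — only white is left for (r7,c1).
row 7 has {blue,green,yellow,black,white,orange}; column 2 has {yellow,white,orange} — only red is left for (r7,c2).
row 1 has {red,blue,green,yellow,black,white}; column 1 has {red,blue,green,white} — only orange is left for (r1,c1).
row 2 has {blue,green,white,orange}; column 2 has {red,yellow,white,orange} — only black is left for (r2,c2).
row 2 has {blue,green,black,white,orange}; column 4 has {blue,green,yellow,black,white,orange} — only red is left for (r2,c4).
row 5 has {red,green,yellow,black,white,orange}; column 2 has {red,yellow,black,white,orange} — only blue is left for (r5,c2).
row 6 has {red,blue,yellow,white,orange}; column 1 has {red,blue,green,white,orange} — only black is left for (r6,c1).
row 6 has {red,blue,yellow,black,white,orange}; column 2 has {red,blue,yellow,black,white,orange} — only green is left for (r6,c2).
row 2 has {red,blue,green,black,white,orange}; column 1 has {red,blue,green,black,white,orange} — only yellow is left for (r2,c1).

orange yellow red white green blue black / yellow black white red blue orange green / green white black orange red yellow blue / blue orange green black yellow red white / red blue orange green white black yellow / black green blue yellow orange white red / white red yellow blue black green orange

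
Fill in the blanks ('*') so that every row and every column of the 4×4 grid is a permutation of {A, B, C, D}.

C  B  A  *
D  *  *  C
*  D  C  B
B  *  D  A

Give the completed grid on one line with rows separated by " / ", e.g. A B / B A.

C B A D / D A B C / A D C B / B C D A

row 1 has {A,B,C}; column 4 has {A,B,C} — only D is left for (r1,c4).
row 2 has {C,D}; column 2 has {B,D} — only A is left for (r2,c2).
row 2 has {A,C,D}; column 3 has {A,C,D} — only B is left for (r2,c3).
row 3 has {B,C,D}; column 1 has {B,C,D} — only A is left for (r3,c1).
row 4 has {A,B,D}; column 2 has {A,B,D} — only C is left for (r4,c2).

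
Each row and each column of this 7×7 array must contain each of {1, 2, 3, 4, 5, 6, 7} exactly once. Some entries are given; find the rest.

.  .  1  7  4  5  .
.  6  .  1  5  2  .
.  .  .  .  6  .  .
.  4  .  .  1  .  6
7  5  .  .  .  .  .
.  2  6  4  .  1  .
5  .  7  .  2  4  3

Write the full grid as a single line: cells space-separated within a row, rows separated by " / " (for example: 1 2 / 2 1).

6 3 1 7 4 5 2 / 4 6 3 1 5 2 7 / 1 7 2 5 6 3 4 / 2 4 5 3 1 7 6 / 7 5 4 2 3 6 1 / 3 2 6 4 7 1 5 / 5 1 7 6 2 4 3

Cell (r1,c2): row 1 has {1,4,5,7}; column 2 has {2,4,5,6} → 3.
Cell (r1,c7): row 1 has {1,3,4,5,7}; column 7 has {3,6} → 2.
Cell (r5,c5): row 5 has {5,7}; column 5 has {1,2,4,5,6} → 3.
Cell (r5,c6): row 5 has {3,5,7}; column 6 has {1,2,4,5} → 6.
Cell (r6,c1): row 6 has {1,2,4,6}; column 1 has {5,7} → 3.
Cell (r6,c5): row 6 has {1,2,3,4,6}; column 5 has {1,2,3,4,5,6} → 7.
Cell (r6,c7): row 6 has {1,2,3,4,6,7}; column 7 has {2,3,6} → 5.
Cell (r7,c2): row 7 has {2,3,4,5,7}; column 2 has {2,3,4,5,6} → 1.
Cell (r7,c4): row 7 has {1,2,3,4,5,7}; column 4 has {1,4,7} → 6.
Cell (r1,c1): row 1 has {1,2,3,4,5,7}; column 1 has {3,5,7} → 6.
Cell (r2,c1): row 2 has {1,2,5,6}; column 1 has {3,5,6,7} → 4.
Cell (r2,c3): row 2 has {1,2,4,5,6}; column 3 has {1,6,7} → 3.
Cell (r2,c7): row 2 has {1,2,3,4,5,6}; column 7 has {2,3,5,6} → 7.
Cell (r3,c2): row 3 has {6}; column 2 has {1,2,3,4,5,6} → 7.
Cell (r3,c6): row 3 has {6,7}; column 6 has {1,2,4,5,6} → 3.
Cell (r4,c1): row 4 has {1,4,6}; column 1 has {3,4,5,6,7} → 2.
Cell (r4,c3): row 4 has {1,2,4,6}; column 3 has {1,3,6,7} → 5.
Cell (r4,c4): row 4 has {1,2,4,5,6}; column 4 has {1,4,6,7} → 3.
Cell (r4,c6): row 4 has {1,2,3,4,5,6}; column 6 has {1,2,3,4,5,6} → 7.
Cell (r5,c4): row 5 has {3,5,6,7}; column 4 has {1,3,4,6,7} → 2.
Cell (r3,c1): row 3 has {3,6,7}; column 1 has {2,3,4,5,6,7} → 1.
Cell (r3,c4): row 3 has {1,3,6,7}; column 4 has {1,2,3,4,6,7} → 5.
Cell (r3,c7): row 3 has {1,3,5,6,7}; column 7 has {2,3,5,6,7} → 4.
Cell (r5,c3): row 5 has {2,3,5,6,7}; column 3 has {1,3,5,6,7} → 4.
Cell (r5,c7): row 5 has {2,3,4,5,6,7}; column 7 has {2,3,4,5,6,7} → 1.
Cell (r3,c3): row 3 has {1,3,4,5,6,7}; column 3 has {1,3,4,5,6,7} → 2.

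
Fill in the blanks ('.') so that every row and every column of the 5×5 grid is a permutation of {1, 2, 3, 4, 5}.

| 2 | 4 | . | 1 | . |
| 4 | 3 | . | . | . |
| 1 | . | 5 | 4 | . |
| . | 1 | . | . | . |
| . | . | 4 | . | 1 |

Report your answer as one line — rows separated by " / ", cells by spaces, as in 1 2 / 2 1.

At row 1, column 3: row 1 has {1,2,4}; column 3 has {4,5}; that leaves 3.
At row 1, column 5: row 1 has {1,2,3,4}; column 5 has {1}; that leaves 5.
At row 2, column 5: row 2 has {3,4}; column 5 has {1,5}; that leaves 2.
At row 3, column 2: row 3 has {1,4,5}; column 2 has {1,3,4}; that leaves 2.
At row 3, column 5: row 3 has {1,2,4,5}; column 5 has {1,2,5}; that leaves 3.
At row 4, column 3: row 4 has {1}; column 3 has {3,4,5}; that leaves 2.
At row 4, column 5: row 4 has {1,2}; column 5 has {1,2,3,5}; that leaves 4.
At row 5, column 2: row 5 has {1,4}; column 2 has {1,2,3,4}; that leaves 5.
At row 2, column 3: row 2 has {2,3,4}; column 3 has {2,3,4,5}; that leaves 1.
At row 2, column 4: row 2 has {1,2,3,4}; column 4 has {1,4}; that leaves 5.
At row 4, column 4: row 4 has {1,2,4}; column 4 has {1,4,5}; that leaves 3.
At row 5, column 1: row 5 has {1,4,5}; column 1 has {1,2,4}; that leaves 3.
At row 5, column 4: row 5 has {1,3,4,5}; column 4 has {1,3,4,5}; that leaves 2.
At row 4, column 1: row 4 has {1,2,3,4}; column 1 has {1,2,3,4}; that leaves 5.

2 4 3 1 5 / 4 3 1 5 2 / 1 2 5 4 3 / 5 1 2 3 4 / 3 5 4 2 1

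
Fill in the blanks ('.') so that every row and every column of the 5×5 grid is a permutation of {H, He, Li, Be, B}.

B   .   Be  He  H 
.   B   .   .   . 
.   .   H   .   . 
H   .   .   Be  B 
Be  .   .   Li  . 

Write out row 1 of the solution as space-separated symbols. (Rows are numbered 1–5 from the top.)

At row 1, column 2: row 1 has {H,He,Be,B}; column 2 has {B}; that leaves Li.

B Li Be He H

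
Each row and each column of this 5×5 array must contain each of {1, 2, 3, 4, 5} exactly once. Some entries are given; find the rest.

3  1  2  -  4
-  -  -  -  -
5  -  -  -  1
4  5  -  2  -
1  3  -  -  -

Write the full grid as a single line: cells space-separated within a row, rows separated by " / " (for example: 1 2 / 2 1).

3 1 2 5 4 / 2 4 3 1 5 / 5 2 4 3 1 / 4 5 1 2 3 / 1 3 5 4 2

(r1,c4) = 5
(r2,c1) = 2
(r2,c2) = 4
(r3,c2) = 2
(r4,c5) = 3
(r5,c4) = 4
(r2,c5) = 5
(r3,c4) = 3
(r4,c3) = 1
(r5,c3) = 5
(r5,c5) = 2
(r2,c3) = 3
(r2,c4) = 1
(r3,c3) = 4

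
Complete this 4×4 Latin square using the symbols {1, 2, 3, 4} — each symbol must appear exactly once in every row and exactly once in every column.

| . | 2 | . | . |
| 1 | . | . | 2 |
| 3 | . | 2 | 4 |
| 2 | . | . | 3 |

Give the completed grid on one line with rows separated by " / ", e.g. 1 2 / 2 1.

(r1,c1) = 4
(r1,c4) = 1
(r3,c2) = 1
(r4,c2) = 4
(r4,c3) = 1
(r1,c3) = 3
(r2,c2) = 3
(r2,c3) = 4

4 2 3 1 / 1 3 4 2 / 3 1 2 4 / 2 4 1 3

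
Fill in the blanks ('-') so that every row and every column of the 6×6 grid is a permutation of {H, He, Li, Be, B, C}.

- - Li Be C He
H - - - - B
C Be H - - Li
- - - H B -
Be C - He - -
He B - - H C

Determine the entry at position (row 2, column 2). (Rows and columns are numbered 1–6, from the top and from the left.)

Li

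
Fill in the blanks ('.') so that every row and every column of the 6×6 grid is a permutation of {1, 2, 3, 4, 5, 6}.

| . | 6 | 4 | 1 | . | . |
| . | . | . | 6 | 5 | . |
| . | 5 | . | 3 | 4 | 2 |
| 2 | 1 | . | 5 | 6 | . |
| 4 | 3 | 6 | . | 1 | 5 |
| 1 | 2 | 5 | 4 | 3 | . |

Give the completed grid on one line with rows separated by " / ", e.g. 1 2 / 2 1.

5 6 4 1 2 3 / 3 4 2 6 5 1 / 6 5 1 3 4 2 / 2 1 3 5 6 4 / 4 3 6 2 1 5 / 1 2 5 4 3 6

(r1,c5) = 2
(r1,c6) = 3
(r2,c1) = 3
(r2,c2) = 4
(r2,c6) = 1
(r3,c1) = 6
(r3,c3) = 1
(r4,c3) = 3
(r4,c6) = 4
(r5,c4) = 2
(r6,c6) = 6
(r1,c1) = 5
(r2,c3) = 2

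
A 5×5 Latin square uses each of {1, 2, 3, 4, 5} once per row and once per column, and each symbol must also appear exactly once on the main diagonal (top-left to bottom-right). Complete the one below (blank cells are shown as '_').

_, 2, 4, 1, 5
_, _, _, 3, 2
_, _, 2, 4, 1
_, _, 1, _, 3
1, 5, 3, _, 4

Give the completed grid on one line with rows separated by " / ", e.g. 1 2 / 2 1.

At row 1, column 1: row 1 has {1,2,4,5}; column 1 has {1}; the diagonal has {2,4}; that leaves 3.
At row 2, column 2: row 2 has {2,3}; column 2 has {2,5}; the diagonal has {2,3,4}; that leaves 1.
At row 2, column 3: row 2 has {1,2,3}; column 3 has {1,2,3,4}; that leaves 5.
At row 3, column 1: row 3 has {1,2,4}; column 1 has {1,3}; that leaves 5.
At row 3, column 2: row 3 has {1,2,4,5}; column 2 has {1,2,5}; that leaves 3.
At row 4, column 2: row 4 has {1,3}; column 2 has {1,2,3,5}; that leaves 4.
At row 4, column 4: row 4 has {1,3,4}; column 4 has {1,3,4}; the diagonal has {1,2,3,4}; that leaves 5.
At row 5, column 4: row 5 has {1,3,4,5}; column 4 has {1,3,4,5}; that leaves 2.
At row 2, column 1: row 2 has {1,2,3,5}; column 1 has {1,3,5}; that leaves 4.
At row 4, column 1: row 4 has {1,3,4,5}; column 1 has {1,3,4,5}; that leaves 2.

3 2 4 1 5 / 4 1 5 3 2 / 5 3 2 4 1 / 2 4 1 5 3 / 1 5 3 2 4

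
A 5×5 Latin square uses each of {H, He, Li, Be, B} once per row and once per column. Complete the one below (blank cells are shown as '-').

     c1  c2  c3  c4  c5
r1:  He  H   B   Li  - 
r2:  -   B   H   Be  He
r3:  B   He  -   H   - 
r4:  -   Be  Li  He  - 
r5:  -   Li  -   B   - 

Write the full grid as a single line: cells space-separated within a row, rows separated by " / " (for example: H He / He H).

Cell (r1,c5): row 1 has {H,He,Li,B}; column 5 has {He} → Be.
Cell (r2,c1): row 2 has {H,He,Be,B}; column 1 has {He,B} → Li.
Cell (r3,c3): row 3 has {H,He,B}; column 3 has {H,Li,B} → Be.
Cell (r3,c5): row 3 has {H,He,Be,B}; column 5 has {He,Be} → Li.
Cell (r4,c1): row 4 has {He,Li,Be}; column 1 has {He,Li,B} → H.
Cell (r4,c5): row 4 has {H,He,Li,Be}; column 5 has {He,Li,Be} → B.
Cell (r5,c1): row 5 has {Li,B}; column 1 has {H,He,Li,B} → Be.
Cell (r5,c3): row 5 has {Li,Be,B}; column 3 has {H,Li,Be,B} → He.
Cell (r5,c5): row 5 has {He,Li,Be,B}; column 5 has {He,Li,Be,B} → H.

He H B Li Be / Li B H Be He / B He Be H Li / H Be Li He B / Be Li He B H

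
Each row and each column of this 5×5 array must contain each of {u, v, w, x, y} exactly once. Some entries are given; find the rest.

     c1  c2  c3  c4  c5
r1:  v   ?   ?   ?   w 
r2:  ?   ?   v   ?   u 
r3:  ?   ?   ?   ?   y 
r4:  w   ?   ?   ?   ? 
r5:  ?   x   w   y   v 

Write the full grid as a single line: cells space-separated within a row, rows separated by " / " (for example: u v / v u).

v y x u w / y w v x u / x v u w y / w u y v x / u x w y v

(r4,c5) = x
(r5,c1) = u
(r3,c1) = x
(r3,c3) = u
(r4,c3) = y
(r1,c3) = x
(r1,c4) = u
(r2,c1) = y
(r2,c2) = w
(r2,c4) = x
(r3,c2) = v
(r3,c4) = w
(r4,c2) = u
(r4,c4) = v
(r1,c2) = y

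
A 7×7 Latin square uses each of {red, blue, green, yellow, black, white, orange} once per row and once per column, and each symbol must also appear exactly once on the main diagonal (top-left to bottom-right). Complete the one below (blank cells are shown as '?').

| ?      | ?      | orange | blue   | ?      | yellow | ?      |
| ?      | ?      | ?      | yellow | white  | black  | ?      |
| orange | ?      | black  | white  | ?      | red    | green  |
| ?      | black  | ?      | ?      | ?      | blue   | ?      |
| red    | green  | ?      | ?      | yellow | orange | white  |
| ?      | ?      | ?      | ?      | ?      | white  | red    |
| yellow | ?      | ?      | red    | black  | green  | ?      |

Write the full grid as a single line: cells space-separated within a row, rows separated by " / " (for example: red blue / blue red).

green white orange blue red yellow black / blue red green yellow white black orange / orange yellow black white blue red green / white black red orange green blue yellow / red green blue black yellow orange white / black blue yellow green orange white red / yellow orange white red black green blue

(r1,c1): row 1 has {blue,yellow,orange}; column 1 has {red,yellow,orange}; the diagonal has {yellow,black,white}, so it must be green.
(r1,c5): row 1 has {blue,green,yellow,orange}; column 5 has {yellow,black,white}, so it must be red.
(r1,c7): row 1 has {red,blue,green,yellow,orange}; column 7 has {red,green,white}, so it must be black.
(r2,c1): row 2 has {yellow,black,white}; column 1 has {red,green,yellow,orange}, so it must be blue.
(r2,c7): row 2 has {blue,yellow,black,white}; column 7 has {red,green,black,white}, so it must be orange.
(r3,c5): row 3 has {red,green,black,white,orange}; column 5 has {red,yellow,black,white}, so it must be blue.
(r4,c1): row 4 has {blue,black}; column 1 has {red,blue,green,yellow,orange}, so it must be white.
(r4,c4): row 4 has {blue,black,white}; column 4 has {red,blue,yellow,white}; the diagonal has {green,yellow,black,white}, so it must be orange.
(r4,c5): row 4 has {blue,black,white,orange}; column 5 has {red,blue,yellow,black,white}, so it must be green.
(r4,c7): row 4 has {blue,green,black,white,orange}; column 7 has {red,green,black,white,orange}, so it must be yellow.
(r5,c3): row 5 has {red,green,yellow,white,orange}; column 3 has {black,orange}, so it must be blue.
(r5,c4): row 5 has {red,blue,green,yellow,white,orange}; column 4 has {red,blue,yellow,white,orange}, so it must be black.
(r6,c1): row 6 has {red,white}; column 1 has {red,blue,green,yellow,white,orange}, so it must be black.
(r6,c4): row 6 has {red,black,white}; column 4 has {red,blue,yellow,black,white,orange}, so it must be green.
(r6,c5): row 6 has {red,green,black,white}; column 5 has {red,blue,green,yellow,black,white}, so it must be orange.
(r7,c3): row 7 has {red,green,yellow,black}; column 3 has {blue,black,orange}, so it must be white.
(r7,c7): row 7 has {red,green,yellow,black,white}; column 7 has {red,green,yellow,black,white,orange}; the diagonal has {green,yellow,black,white,orange}, so it must be blue.
(r1,c2): row 1 has {red,blue,green,yellow,black,orange}; column 2 has {green,black}, so it must be white.
(r2,c2): row 2 has {blue,yellow,black,white,orange}; column 2 has {green,black,white}; the diagonal has {blue,green,yellow,black,white,orange}, so it must be red.
(r2,c3): row 2 has {red,blue,yellow,black,white,orange}; column 3 has {blue,black,white,orange}, so it must be green.
(r3,c2): row 3 has {red,blue,green,black,white,orange}; column 2 has {red,green,black,white}, so it must be yellow.
(r4,c3): row 4 has {blue,green,yellow,black,white,orange}; column 3 has {blue,green,black,white,orange}, so it must be red.
(r6,c2): row 6 has {red,green,black,white,orange}; column 2 has {red,green,yellow,black,white}, so it must be blue.
(r6,c3): row 6 has {red,blue,green,black,white,orange}; column 3 has {red,blue,green,black,white,orange}, so it must be yellow.
(r7,c2): row 7 has {red,blue,green,yellow,black,white}; column 2 has {red,blue,green,yellow,black,white}, so it must be orange.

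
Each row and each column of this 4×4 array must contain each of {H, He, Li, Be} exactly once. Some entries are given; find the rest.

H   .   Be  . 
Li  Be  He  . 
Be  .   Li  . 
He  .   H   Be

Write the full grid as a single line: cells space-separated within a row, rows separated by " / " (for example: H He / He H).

H He Be Li / Li Be He H / Be H Li He / He Li H Be

At row 2, column 4: row 2 has {He,Li,Be}; column 4 has {Be}; that leaves H.
At row 3, column 4: row 3 has {Li,Be}; column 4 has {H,Be}; that leaves He.
At row 4, column 2: row 4 has {H,He,Be}; column 2 has {Be}; that leaves Li.
At row 1, column 2: row 1 has {H,Be}; column 2 has {Li,Be}; that leaves He.
At row 1, column 4: row 1 has {H,He,Be}; column 4 has {H,He,Be}; that leaves Li.
At row 3, column 2: row 3 has {He,Li,Be}; column 2 has {He,Li,Be}; that leaves H.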